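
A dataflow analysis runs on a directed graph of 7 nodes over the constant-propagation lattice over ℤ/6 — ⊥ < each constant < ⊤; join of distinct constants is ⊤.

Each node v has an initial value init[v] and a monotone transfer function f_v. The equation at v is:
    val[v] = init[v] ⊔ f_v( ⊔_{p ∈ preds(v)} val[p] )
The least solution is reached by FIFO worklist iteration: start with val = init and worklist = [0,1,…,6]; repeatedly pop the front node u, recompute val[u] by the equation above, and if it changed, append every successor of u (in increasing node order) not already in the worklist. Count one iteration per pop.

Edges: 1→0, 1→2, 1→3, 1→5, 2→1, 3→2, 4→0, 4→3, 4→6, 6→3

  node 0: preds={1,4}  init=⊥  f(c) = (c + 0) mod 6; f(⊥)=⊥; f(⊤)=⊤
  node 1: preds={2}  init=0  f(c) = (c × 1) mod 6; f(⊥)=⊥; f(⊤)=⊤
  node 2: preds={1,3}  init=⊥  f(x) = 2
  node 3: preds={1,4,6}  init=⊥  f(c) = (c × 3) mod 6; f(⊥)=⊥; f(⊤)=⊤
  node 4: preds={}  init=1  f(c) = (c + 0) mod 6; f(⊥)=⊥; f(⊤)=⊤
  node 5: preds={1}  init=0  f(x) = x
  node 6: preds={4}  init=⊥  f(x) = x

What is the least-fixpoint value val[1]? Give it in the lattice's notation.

⊤

Iteration log — 12 steps:
  step 1. node 0  ⊔preds=⊤  new=⊤  old=⊥  +wl: 
  step 2. node 1  ⊔preds=⊥  new=0  stable
  step 3. node 2  ⊔preds=0  new=2  old=⊥  +wl: 1
  step 4. node 3  ⊔preds=⊤  new=⊤  old=⊥  +wl: 2
  step 5. node 4  ⊔preds=⊥  new=1  stable
  step 6. node 5  ⊔preds=0  new=0  stable
  step 7. node 6  ⊔preds=1  new=1  old=⊥  +wl: 3
  step 8. node 1  ⊔preds=2  new=⊤  old=0  +wl: 0,5
  step 9. node 2  ⊔preds=⊤  new=2  stable
  step 10. node 3  ⊔preds=⊤  new=⊤  stable
  step 11. node 0  ⊔preds=⊤  new=⊤  stable
  step 12. node 5  ⊔preds=⊤  new=⊤  old=0  +wl: 

Least fixpoint reached:
  node 0: ⊤
  node 1: ⊤
  node 2: 2
  node 3: ⊤
  node 4: 1
  node 5: ⊤
  node 6: 1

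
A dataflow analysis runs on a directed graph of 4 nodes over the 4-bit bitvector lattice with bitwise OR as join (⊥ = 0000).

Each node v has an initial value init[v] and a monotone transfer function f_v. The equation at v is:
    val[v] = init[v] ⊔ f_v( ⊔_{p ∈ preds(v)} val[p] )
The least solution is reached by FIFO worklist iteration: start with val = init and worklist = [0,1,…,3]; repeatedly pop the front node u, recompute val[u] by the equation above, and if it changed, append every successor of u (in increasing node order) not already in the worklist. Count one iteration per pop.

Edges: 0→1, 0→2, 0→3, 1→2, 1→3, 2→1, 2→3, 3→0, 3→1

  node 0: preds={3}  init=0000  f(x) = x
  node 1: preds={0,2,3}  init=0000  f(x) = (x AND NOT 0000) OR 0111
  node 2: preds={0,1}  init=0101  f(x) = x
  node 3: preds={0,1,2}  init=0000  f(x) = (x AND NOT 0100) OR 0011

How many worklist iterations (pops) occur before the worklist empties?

9

Trace (9 dequeues):
  [1] u=0 | in 0000 | out 0000 | ==
  [2] u=1 | in 0101 | out 0111 | prev 0000 | push {}
  [3] u=2 | in 0111 | out 0111 | prev 0101 | push {1}
  [4] u=3 | in 0111 | out 0011 | prev 0000 | push {0}
  [5] u=1 | in 0111 | out 0111 | ==
  [6] u=0 | in 0011 | out 0011 | prev 0000 | push {1,2,3}
  [7] u=1 | in 0111 | out 0111 | ==
  [8] u=2 | in 0111 | out 0111 | ==
  [9] u=3 | in 0111 | out 0011 | ==

Converged values:
  [0] 0011
  [1] 0111
  [2] 0111
  [3] 0011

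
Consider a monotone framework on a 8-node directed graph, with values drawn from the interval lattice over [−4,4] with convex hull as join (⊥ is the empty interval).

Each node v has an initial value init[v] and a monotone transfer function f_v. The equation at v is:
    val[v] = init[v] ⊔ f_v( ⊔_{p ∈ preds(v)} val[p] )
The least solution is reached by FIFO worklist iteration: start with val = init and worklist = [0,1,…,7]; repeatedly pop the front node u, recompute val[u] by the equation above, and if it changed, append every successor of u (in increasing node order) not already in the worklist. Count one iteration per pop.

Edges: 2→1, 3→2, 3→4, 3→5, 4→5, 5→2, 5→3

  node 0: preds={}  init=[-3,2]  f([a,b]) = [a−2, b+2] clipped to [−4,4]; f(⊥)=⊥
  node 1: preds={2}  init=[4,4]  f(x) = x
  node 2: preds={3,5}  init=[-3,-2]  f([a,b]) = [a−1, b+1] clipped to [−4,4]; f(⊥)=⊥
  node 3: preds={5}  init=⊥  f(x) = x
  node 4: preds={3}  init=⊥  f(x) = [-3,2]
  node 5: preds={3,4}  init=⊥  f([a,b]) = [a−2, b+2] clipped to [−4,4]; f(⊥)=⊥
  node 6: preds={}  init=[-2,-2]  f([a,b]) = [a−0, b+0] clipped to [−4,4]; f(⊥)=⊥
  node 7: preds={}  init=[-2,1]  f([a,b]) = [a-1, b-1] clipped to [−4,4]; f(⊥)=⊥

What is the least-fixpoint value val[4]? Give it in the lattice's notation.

[-3,2]

Iteration log — 14 steps:
  step 1. node 0  ⊔preds=⊥  new=[-3,2]  stable
  step 2. node 1  ⊔preds=[-3,-2]  new=[-3,4]  old=[4,4]  +wl: 
  step 3. node 2  ⊔preds=⊥  new=[-3,-2]  stable
  step 4. node 3  ⊔preds=⊥  new=⊥  stable
  step 5. node 4  ⊔preds=⊥  new=[-3,2]  old=⊥  +wl: 
  step 6. node 5  ⊔preds=[-3,2]  new=[-4,4]  old=⊥  +wl: 2,3
  step 7. node 6  ⊔preds=⊥  new=[-2,-2]  stable
  step 8. node 7  ⊔preds=⊥  new=[-2,1]  stable
  step 9. node 2  ⊔preds=[-4,4]  new=[-4,4]  old=[-3,-2]  +wl: 1
  step 10. node 3  ⊔preds=[-4,4]  new=[-4,4]  old=⊥  +wl: 2,4,5
  step 11. node 1  ⊔preds=[-4,4]  new=[-4,4]  old=[-3,4]  +wl: 
  step 12. node 2  ⊔preds=[-4,4]  new=[-4,4]  stable
  step 13. node 4  ⊔preds=[-4,4]  new=[-3,2]  stable
  step 14. node 5  ⊔preds=[-4,4]  new=[-4,4]  stable

Least fixpoint reached:
  node 0: [-3,2]
  node 1: [-4,4]
  node 2: [-4,4]
  node 3: [-4,4]
  node 4: [-3,2]
  node 5: [-4,4]
  node 6: [-2,-2]
  node 7: [-2,1]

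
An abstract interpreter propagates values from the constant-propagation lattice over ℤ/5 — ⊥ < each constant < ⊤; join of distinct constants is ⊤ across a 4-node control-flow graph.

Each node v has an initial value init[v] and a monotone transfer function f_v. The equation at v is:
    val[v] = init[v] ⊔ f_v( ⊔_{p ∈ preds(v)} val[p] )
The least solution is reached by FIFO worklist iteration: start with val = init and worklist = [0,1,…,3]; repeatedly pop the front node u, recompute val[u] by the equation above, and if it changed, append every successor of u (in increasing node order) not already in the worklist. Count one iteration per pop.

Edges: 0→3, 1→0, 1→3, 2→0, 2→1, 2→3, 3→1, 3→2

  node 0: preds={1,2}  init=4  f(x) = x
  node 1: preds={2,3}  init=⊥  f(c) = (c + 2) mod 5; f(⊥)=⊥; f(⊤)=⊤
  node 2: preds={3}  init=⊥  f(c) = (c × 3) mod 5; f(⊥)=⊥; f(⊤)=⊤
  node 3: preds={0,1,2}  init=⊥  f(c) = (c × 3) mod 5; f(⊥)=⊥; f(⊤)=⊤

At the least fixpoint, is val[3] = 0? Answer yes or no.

no

Worklist (13 pops):
  #1 pop 0: in=⊥ → 4 (no change)
  #2 pop 1: in=⊥ → ⊥ (no change)
  #3 pop 2: in=⊥ → ⊥ (no change)
  #4 pop 3: in=4 → 2 (was ⊥); enqueue [1,2]
  #5 pop 1: in=2 → 4 (was ⊥); enqueue [0,3]
  #6 pop 2: in=2 → 1 (was ⊥); enqueue [1]
  #7 pop 0: in=⊤ → ⊤ (was 4); enqueue []
  #8 pop 3: in=⊤ → ⊤ (was 2); enqueue [2]
  #9 pop 1: in=⊤ → ⊤ (was 4); enqueue [0,3]
  #10 pop 2: in=⊤ → ⊤ (was 1); enqueue [1]
  #11 pop 0: in=⊤ → ⊤ (no change)
  #12 pop 3: in=⊤ → ⊤ (no change)
  #13 pop 1: in=⊤ → ⊤ (no change)

Fixpoint:
  val[0] = ⊤
  val[1] = ⊤
  val[2] = ⊤
  val[3] = ⊤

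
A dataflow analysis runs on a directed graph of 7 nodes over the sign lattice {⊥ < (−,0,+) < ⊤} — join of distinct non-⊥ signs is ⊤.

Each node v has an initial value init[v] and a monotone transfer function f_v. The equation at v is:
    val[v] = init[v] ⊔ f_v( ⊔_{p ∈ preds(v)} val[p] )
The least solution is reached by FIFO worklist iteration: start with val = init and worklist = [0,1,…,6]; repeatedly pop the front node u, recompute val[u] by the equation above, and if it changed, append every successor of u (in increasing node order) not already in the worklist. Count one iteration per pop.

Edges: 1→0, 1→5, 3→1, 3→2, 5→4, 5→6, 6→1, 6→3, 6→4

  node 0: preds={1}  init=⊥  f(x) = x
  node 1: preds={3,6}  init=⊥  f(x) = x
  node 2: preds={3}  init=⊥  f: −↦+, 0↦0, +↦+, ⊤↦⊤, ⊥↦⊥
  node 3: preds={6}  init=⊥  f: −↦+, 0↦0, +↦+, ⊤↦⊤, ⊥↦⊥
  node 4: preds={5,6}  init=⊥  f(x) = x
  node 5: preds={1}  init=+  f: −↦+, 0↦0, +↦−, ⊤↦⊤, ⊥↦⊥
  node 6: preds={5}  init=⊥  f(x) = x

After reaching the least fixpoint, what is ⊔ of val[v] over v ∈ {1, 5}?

Trace (23 dequeues):
  [1] u=0 | in ⊥ | out ⊥ | ==
  [2] u=1 | in ⊥ | out ⊥ | ==
  [3] u=2 | in ⊥ | out ⊥ | ==
  [4] u=3 | in ⊥ | out ⊥ | ==
  [5] u=4 | in + | out + | prev ⊥ | push {}
  [6] u=5 | in ⊥ | out + | ==
  [7] u=6 | in + | out + | prev ⊥ | push {1,3,4}
  [8] u=1 | in + | out + | prev ⊥ | push {0,5}
  [9] u=3 | in + | out + | prev ⊥ | push {1,2}
  [10] u=4 | in + | out + | ==
  [11] u=0 | in + | out + | prev ⊥ | push {}
  [12] u=5 | in + | out ⊤ | prev + | push {4,6}
  [13] u=1 | in + | out + | ==
  [14] u=2 | in + | out + | prev ⊥ | push {}
  [15] u=4 | in ⊤ | out ⊤ | prev + | push {}
  [16] u=6 | in ⊤ | out ⊤ | prev + | push {1,3,4}
  [17] u=1 | in ⊤ | out ⊤ | prev + | push {0,5}
  [18] u=3 | in ⊤ | out ⊤ | prev + | push {1,2}
  [19] u=4 | in ⊤ | out ⊤ | ==
  [20] u=0 | in ⊤ | out ⊤ | prev + | push {}
  [21] u=5 | in ⊤ | out ⊤ | ==
  [22] u=1 | in ⊤ | out ⊤ | ==
  [23] u=2 | in ⊤ | out ⊤ | prev + | push {}

Converged values:
  [0] ⊤
  [1] ⊤
  [2] ⊤
  [3] ⊤
  [4] ⊤
  [5] ⊤
  [6] ⊤

⊤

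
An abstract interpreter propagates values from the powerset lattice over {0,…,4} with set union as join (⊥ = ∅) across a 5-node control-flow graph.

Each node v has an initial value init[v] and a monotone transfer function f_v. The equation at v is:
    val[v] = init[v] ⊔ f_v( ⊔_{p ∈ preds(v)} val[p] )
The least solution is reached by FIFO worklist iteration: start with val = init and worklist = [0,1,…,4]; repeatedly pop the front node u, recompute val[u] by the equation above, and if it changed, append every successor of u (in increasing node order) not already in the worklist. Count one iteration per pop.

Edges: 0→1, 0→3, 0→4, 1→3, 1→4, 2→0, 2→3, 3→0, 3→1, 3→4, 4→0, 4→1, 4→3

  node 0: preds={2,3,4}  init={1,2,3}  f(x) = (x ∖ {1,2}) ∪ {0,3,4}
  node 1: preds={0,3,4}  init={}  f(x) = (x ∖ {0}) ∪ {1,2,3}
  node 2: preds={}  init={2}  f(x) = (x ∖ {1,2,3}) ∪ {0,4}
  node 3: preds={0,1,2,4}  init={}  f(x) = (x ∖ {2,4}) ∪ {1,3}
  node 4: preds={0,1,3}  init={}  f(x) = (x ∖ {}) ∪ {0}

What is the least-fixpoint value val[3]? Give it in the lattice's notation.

{0,1,3}

Trace (8 dequeues):
  [1] u=0 | in {2} | out {0,1,2,3,4} | prev {1,2,3} | push {}
  [2] u=1 | in {0,1,2,3,4} | out {1,2,3,4} | prev {} | push {}
  [3] u=2 | in {} | out {0,2,4} | prev {2} | push {0}
  [4] u=3 | in {0,1,2,3,4} | out {0,1,3} | prev {} | push {1}
  [5] u=4 | in {0,1,2,3,4} | out {0,1,2,3,4} | prev {} | push {3}
  [6] u=0 | in {0,1,2,3,4} | out {0,1,2,3,4} | ==
  [7] u=1 | in {0,1,2,3,4} | out {1,2,3,4} | ==
  [8] u=3 | in {0,1,2,3,4} | out {0,1,3} | ==

Converged values:
  [0] {0,1,2,3,4}
  [1] {1,2,3,4}
  [2] {0,2,4}
  [3] {0,1,3}
  [4] {0,1,2,3,4}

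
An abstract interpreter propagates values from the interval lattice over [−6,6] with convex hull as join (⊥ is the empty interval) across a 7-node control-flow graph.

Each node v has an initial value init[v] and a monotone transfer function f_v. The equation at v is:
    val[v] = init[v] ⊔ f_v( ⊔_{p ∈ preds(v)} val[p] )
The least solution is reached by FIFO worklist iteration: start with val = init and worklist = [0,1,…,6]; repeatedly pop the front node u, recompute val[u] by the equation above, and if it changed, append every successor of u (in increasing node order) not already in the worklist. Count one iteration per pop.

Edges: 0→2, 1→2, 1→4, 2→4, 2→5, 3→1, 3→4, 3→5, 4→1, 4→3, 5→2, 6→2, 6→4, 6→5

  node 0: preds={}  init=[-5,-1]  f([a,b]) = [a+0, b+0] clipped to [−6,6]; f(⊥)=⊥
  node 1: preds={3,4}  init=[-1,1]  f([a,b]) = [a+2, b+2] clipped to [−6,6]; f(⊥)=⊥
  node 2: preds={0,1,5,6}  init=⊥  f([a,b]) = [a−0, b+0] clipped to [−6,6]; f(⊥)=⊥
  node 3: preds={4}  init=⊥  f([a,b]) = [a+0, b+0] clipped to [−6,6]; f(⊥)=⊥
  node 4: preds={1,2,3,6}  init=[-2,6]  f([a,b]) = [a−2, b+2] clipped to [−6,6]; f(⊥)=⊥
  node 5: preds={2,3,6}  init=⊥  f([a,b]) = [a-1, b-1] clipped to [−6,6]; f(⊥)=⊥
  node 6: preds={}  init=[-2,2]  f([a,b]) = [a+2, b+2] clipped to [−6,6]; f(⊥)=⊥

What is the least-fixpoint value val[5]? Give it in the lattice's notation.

[-6,5]

Iteration log — 13 steps:
  step 1. node 0  ⊔preds=⊥  new=[-5,-1]  stable
  step 2. node 1  ⊔preds=[-2,6]  new=[-1,6]  old=[-1,1]  +wl: 
  step 3. node 2  ⊔preds=[-5,6]  new=[-5,6]  old=⊥  +wl: 
  step 4. node 3  ⊔preds=[-2,6]  new=[-2,6]  old=⊥  +wl: 1
  step 5. node 4  ⊔preds=[-5,6]  new=[-6,6]  old=[-2,6]  +wl: 3
  step 6. node 5  ⊔preds=[-5,6]  new=[-6,5]  old=⊥  +wl: 2
  step 7. node 6  ⊔preds=⊥  new=[-2,2]  stable
  step 8. node 1  ⊔preds=[-6,6]  new=[-4,6]  old=[-1,6]  +wl: 4
  step 9. node 3  ⊔preds=[-6,6]  new=[-6,6]  old=[-2,6]  +wl: 1,5
  step 10. node 2  ⊔preds=[-6,6]  new=[-6,6]  old=[-5,6]  +wl: 
  step 11. node 4  ⊔preds=[-6,6]  new=[-6,6]  stable
  step 12. node 1  ⊔preds=[-6,6]  new=[-4,6]  stable
  step 13. node 5  ⊔preds=[-6,6]  new=[-6,5]  stable

Least fixpoint reached:
  node 0: [-5,-1]
  node 1: [-4,6]
  node 2: [-6,6]
  node 3: [-6,6]
  node 4: [-6,6]
  node 5: [-6,5]
  node 6: [-2,2]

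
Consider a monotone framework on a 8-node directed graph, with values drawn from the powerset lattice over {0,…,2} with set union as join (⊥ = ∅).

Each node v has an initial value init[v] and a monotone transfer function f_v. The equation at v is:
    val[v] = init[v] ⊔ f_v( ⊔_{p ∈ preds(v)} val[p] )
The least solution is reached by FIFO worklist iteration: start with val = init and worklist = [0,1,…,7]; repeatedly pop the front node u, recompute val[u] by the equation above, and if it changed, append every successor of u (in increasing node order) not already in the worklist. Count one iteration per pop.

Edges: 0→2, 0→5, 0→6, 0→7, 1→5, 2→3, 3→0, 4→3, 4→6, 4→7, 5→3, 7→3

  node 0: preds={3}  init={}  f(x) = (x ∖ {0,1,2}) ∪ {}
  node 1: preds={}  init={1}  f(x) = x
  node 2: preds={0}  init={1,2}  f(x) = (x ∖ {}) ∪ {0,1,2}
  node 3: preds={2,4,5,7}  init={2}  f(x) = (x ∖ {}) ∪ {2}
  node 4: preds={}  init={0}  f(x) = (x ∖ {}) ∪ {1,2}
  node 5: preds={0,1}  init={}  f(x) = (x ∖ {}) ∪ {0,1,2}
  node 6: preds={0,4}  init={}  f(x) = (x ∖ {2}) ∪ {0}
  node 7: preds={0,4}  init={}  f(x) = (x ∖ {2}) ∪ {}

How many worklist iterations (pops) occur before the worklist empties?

10

Trace (10 dequeues):
  [1] u=0 | in {2} | out {} | ==
  [2] u=1 | in {} | out {1} | ==
  [3] u=2 | in {} | out {0,1,2} | prev {1,2} | push {}
  [4] u=3 | in {0,1,2} | out {0,1,2} | prev {2} | push {0}
  [5] u=4 | in {} | out {0,1,2} | prev {0} | push {3}
  [6] u=5 | in {1} | out {0,1,2} | prev {} | push {}
  [7] u=6 | in {0,1,2} | out {0,1} | prev {} | push {}
  [8] u=7 | in {0,1,2} | out {0,1} | prev {} | push {}
  [9] u=0 | in {0,1,2} | out {} | ==
  [10] u=3 | in {0,1,2} | out {0,1,2} | ==

Converged values:
  [0] {}
  [1] {1}
  [2] {0,1,2}
  [3] {0,1,2}
  [4] {0,1,2}
  [5] {0,1,2}
  [6] {0,1}
  [7] {0,1}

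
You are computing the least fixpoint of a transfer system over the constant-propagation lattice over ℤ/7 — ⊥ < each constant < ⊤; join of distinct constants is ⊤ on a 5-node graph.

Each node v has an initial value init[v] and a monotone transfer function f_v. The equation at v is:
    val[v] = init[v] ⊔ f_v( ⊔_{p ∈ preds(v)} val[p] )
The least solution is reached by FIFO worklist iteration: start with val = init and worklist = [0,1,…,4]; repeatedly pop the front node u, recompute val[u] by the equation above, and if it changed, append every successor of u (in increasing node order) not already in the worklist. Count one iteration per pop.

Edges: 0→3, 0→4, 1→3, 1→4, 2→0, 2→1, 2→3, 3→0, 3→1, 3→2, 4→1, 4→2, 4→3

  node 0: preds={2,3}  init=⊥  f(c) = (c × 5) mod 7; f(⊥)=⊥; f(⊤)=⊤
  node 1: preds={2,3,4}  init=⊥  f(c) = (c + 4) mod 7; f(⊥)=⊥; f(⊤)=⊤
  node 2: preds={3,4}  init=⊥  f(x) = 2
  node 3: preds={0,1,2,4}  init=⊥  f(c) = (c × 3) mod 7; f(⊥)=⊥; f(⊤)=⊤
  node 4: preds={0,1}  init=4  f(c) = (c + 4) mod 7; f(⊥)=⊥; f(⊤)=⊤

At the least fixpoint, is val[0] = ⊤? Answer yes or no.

yes

Worklist (10 pops):
  #1 pop 0: in=⊥ → ⊥ (no change)
  #2 pop 1: in=4 → 1 (was ⊥); enqueue []
  #3 pop 2: in=4 → 2 (was ⊥); enqueue [0,1]
  #4 pop 3: in=⊤ → ⊤ (was ⊥); enqueue [2]
  #5 pop 4: in=1 → ⊤ (was 4); enqueue [3]
  #6 pop 0: in=⊤ → ⊤ (was ⊥); enqueue [4]
  #7 pop 1: in=⊤ → ⊤ (was 1); enqueue []
  #8 pop 2: in=⊤ → 2 (no change)
  #9 pop 3: in=⊤ → ⊤ (no change)
  #10 pop 4: in=⊤ → ⊤ (no change)

Fixpoint:
  val[0] = ⊤
  val[1] = ⊤
  val[2] = 2
  val[3] = ⊤
  val[4] = ⊤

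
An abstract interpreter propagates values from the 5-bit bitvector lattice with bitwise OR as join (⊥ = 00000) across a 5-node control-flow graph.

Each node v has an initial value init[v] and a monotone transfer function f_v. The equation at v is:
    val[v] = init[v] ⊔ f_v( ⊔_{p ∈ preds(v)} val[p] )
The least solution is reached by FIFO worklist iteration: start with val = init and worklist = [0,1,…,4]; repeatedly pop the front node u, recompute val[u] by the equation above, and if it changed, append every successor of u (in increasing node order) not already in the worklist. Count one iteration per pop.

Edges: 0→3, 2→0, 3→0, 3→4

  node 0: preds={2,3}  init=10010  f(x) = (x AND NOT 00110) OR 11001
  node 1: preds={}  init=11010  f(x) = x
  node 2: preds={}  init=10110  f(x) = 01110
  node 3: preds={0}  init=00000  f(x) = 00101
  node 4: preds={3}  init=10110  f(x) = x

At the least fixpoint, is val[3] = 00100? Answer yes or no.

no

Worklist (6 pops):
  #1 pop 0: in=10110 → 11011 (was 10010); enqueue []
  #2 pop 1: in=00000 → 11010 (no change)
  #3 pop 2: in=00000 → 11110 (was 10110); enqueue [0]
  #4 pop 3: in=11011 → 00101 (was 00000); enqueue []
  #5 pop 4: in=00101 → 10111 (was 10110); enqueue []
  #6 pop 0: in=11111 → 11011 (no change)

Fixpoint:
  val[0] = 11011
  val[1] = 11010
  val[2] = 11110
  val[3] = 00101
  val[4] = 10111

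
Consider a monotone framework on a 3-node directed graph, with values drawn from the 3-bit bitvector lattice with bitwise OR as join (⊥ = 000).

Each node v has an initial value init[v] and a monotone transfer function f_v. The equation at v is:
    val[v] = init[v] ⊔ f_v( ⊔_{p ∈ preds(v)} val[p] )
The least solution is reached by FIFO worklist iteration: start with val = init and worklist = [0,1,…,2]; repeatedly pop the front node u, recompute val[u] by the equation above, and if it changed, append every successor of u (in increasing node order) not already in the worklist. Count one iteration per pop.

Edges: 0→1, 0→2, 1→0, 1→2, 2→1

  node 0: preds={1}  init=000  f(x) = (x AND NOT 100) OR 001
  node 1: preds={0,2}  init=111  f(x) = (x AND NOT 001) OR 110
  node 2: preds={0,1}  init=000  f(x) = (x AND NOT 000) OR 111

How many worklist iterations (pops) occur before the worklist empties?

Iteration log — 4 steps:
  step 1. node 0  ⊔preds=111  new=011  old=000  +wl: 
  step 2. node 1  ⊔preds=011  new=111  stable
  step 3. node 2  ⊔preds=111  new=111  old=000  +wl: 1
  step 4. node 1  ⊔preds=111  new=111  stable

Least fixpoint reached:
  node 0: 011
  node 1: 111
  node 2: 111

4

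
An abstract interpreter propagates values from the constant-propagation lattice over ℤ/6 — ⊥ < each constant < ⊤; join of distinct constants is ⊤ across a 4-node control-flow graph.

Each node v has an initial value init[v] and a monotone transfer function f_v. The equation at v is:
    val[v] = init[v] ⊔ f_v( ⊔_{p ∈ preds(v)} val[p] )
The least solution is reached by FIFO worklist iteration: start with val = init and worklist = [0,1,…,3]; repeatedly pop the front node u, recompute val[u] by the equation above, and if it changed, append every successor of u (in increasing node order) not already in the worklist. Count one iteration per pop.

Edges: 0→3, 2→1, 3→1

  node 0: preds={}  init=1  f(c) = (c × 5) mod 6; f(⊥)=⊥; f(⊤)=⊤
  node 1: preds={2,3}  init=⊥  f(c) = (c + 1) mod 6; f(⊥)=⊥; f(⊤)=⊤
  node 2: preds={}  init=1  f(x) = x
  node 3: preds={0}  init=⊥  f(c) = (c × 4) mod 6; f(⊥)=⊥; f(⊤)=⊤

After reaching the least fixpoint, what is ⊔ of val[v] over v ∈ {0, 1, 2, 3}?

⊤

Trace (5 dequeues):
  [1] u=0 | in ⊥ | out 1 | ==
  [2] u=1 | in 1 | out 2 | prev ⊥ | push {}
  [3] u=2 | in ⊥ | out 1 | ==
  [4] u=3 | in 1 | out 4 | prev ⊥ | push {1}
  [5] u=1 | in ⊤ | out ⊤ | prev 2 | push {}

Converged values:
  [0] 1
  [1] ⊤
  [2] 1
  [3] 4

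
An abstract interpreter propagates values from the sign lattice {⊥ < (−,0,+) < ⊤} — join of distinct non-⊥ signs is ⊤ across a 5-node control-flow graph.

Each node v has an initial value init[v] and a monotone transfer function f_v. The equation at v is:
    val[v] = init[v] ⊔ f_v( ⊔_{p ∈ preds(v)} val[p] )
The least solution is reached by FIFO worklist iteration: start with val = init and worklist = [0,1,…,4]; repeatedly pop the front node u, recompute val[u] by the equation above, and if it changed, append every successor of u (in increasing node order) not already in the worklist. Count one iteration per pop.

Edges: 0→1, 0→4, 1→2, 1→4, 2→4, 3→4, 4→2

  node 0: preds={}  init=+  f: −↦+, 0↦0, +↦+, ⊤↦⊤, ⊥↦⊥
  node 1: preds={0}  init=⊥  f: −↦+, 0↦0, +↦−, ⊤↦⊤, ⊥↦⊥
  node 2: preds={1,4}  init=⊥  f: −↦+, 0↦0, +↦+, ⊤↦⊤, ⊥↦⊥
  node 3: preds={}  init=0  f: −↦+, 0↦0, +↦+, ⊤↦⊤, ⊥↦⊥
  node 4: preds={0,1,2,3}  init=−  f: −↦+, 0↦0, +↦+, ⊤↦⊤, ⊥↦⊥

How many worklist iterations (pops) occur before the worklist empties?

Iteration log — 7 steps:
  step 1. node 0  ⊔preds=⊥  new=+  stable
  step 2. node 1  ⊔preds=+  new=−  old=⊥  +wl: 
  step 3. node 2  ⊔preds=−  new=+  old=⊥  +wl: 
  step 4. node 3  ⊔preds=⊥  new=0  stable
  step 5. node 4  ⊔preds=⊤  new=⊤  old=−  +wl: 2
  step 6. node 2  ⊔preds=⊤  new=⊤  old=+  +wl: 4
  step 7. node 4  ⊔preds=⊤  new=⊤  stable

Least fixpoint reached:
  node 0: +
  node 1: −
  node 2: ⊤
  node 3: 0
  node 4: ⊤

7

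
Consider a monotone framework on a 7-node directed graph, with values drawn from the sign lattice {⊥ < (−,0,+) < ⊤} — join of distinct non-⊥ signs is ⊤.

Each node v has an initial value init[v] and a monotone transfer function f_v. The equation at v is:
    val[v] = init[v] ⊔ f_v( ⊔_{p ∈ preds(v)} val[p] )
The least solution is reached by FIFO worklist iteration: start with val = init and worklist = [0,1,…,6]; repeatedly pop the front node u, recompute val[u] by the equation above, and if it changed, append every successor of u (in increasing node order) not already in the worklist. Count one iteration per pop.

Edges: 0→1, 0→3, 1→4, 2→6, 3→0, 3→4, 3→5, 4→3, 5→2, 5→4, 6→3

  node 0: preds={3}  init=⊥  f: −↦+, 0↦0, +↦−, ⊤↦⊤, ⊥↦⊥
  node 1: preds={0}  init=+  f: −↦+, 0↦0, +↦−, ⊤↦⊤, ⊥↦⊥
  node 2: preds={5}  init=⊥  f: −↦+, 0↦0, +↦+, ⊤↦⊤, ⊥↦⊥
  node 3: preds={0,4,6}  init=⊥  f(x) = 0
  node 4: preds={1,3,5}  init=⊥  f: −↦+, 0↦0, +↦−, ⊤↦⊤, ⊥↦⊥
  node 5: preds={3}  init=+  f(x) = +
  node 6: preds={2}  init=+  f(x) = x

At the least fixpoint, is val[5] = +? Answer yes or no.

Trace (11 dequeues):
  [1] u=0 | in ⊥ | out ⊥ | ==
  [2] u=1 | in ⊥ | out + | ==
  [3] u=2 | in + | out + | prev ⊥ | push {}
  [4] u=3 | in + | out 0 | prev ⊥ | push {0}
  [5] u=4 | in ⊤ | out ⊤ | prev ⊥ | push {3}
  [6] u=5 | in 0 | out + | ==
  [7] u=6 | in + | out + | ==
  [8] u=0 | in 0 | out 0 | prev ⊥ | push {1}
  [9] u=3 | in ⊤ | out 0 | ==
  [10] u=1 | in 0 | out ⊤ | prev + | push {4}
  [11] u=4 | in ⊤ | out ⊤ | ==

Converged values:
  [0] 0
  [1] ⊤
  [2] +
  [3] 0
  [4] ⊤
  [5] +
  [6] +

yes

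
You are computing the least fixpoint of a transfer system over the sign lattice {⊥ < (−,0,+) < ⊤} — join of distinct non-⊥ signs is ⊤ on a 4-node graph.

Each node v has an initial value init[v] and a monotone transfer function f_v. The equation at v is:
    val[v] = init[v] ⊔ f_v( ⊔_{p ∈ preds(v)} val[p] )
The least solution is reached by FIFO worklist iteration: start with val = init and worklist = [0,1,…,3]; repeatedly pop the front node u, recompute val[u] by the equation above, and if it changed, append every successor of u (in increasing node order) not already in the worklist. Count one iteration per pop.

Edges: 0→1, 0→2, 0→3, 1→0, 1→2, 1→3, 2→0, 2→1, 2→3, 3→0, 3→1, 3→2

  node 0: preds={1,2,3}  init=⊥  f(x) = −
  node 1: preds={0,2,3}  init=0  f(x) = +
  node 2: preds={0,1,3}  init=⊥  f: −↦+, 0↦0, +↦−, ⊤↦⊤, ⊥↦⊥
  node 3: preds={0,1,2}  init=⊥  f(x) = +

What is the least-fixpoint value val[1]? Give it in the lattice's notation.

⊤

Worklist (7 pops):
  #1 pop 0: in=0 → − (was ⊥); enqueue []
  #2 pop 1: in=− → ⊤ (was 0); enqueue [0]
  #3 pop 2: in=⊤ → ⊤ (was ⊥); enqueue [1]
  #4 pop 3: in=⊤ → + (was ⊥); enqueue [2]
  #5 pop 0: in=⊤ → − (no change)
  #6 pop 1: in=⊤ → ⊤ (no change)
  #7 pop 2: in=⊤ → ⊤ (no change)

Fixpoint:
  val[0] = −
  val[1] = ⊤
  val[2] = ⊤
  val[3] = +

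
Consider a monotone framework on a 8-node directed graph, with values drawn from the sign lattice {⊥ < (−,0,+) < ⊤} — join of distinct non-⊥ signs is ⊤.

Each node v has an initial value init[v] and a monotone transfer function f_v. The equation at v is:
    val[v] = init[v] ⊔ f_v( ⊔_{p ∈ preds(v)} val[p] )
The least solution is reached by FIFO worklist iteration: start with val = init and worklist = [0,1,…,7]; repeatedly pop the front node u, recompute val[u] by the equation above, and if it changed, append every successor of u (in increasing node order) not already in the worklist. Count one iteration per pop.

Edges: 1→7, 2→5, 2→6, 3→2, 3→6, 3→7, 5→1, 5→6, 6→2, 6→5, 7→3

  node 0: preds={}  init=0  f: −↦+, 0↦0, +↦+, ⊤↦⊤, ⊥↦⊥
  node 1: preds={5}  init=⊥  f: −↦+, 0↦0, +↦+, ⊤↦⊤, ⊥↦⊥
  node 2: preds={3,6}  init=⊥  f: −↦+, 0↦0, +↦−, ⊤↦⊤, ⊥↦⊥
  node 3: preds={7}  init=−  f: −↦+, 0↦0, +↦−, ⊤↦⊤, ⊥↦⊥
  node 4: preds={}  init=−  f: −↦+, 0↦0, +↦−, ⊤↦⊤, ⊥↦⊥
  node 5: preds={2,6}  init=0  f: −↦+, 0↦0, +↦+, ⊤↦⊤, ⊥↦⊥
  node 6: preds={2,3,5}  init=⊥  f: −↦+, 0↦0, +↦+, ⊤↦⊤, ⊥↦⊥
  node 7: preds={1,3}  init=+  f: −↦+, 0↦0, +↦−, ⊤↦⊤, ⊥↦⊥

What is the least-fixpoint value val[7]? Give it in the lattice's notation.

⊤

Worklist (15 pops):
  #1 pop 0: in=⊥ → 0 (no change)
  #2 pop 1: in=0 → 0 (was ⊥); enqueue []
  #3 pop 2: in=− → + (was ⊥); enqueue []
  #4 pop 3: in=+ → − (no change)
  #5 pop 4: in=⊥ → − (no change)
  #6 pop 5: in=+ → ⊤ (was 0); enqueue [1]
  #7 pop 6: in=⊤ → ⊤ (was ⊥); enqueue [2,5]
  #8 pop 7: in=⊤ → ⊤ (was +); enqueue [3]
  #9 pop 1: in=⊤ → ⊤ (was 0); enqueue [7]
  #10 pop 2: in=⊤ → ⊤ (was +); enqueue [6]
  #11 pop 5: in=⊤ → ⊤ (no change)
  #12 pop 3: in=⊤ → ⊤ (was −); enqueue [2]
  #13 pop 7: in=⊤ → ⊤ (no change)
  #14 pop 6: in=⊤ → ⊤ (no change)
  #15 pop 2: in=⊤ → ⊤ (no change)

Fixpoint:
  val[0] = 0
  val[1] = ⊤
  val[2] = ⊤
  val[3] = ⊤
  val[4] = −
  val[5] = ⊤
  val[6] = ⊤
  val[7] = ⊤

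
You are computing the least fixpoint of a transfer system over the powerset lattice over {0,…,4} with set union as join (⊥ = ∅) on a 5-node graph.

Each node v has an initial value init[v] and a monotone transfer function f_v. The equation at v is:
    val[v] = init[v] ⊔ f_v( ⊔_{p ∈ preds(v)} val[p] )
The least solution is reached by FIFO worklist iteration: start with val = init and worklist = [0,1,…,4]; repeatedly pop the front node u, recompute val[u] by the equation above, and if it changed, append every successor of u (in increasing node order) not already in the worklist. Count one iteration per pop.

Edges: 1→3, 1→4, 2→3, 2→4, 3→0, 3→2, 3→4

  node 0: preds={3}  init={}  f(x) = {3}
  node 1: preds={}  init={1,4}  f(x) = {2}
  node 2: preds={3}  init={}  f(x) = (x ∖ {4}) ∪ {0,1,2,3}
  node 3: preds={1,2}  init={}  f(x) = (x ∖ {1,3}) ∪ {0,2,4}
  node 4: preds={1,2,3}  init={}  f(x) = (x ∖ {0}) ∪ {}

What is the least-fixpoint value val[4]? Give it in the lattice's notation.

Worklist (7 pops):
  #1 pop 0: in={} → {3} (was {}); enqueue []
  #2 pop 1: in={} → {1,2,4} (was {1,4}); enqueue []
  #3 pop 2: in={} → {0,1,2,3} (was {}); enqueue []
  #4 pop 3: in={0,1,2,3,4} → {0,2,4} (was {}); enqueue [0,2]
  #5 pop 4: in={0,1,2,3,4} → {1,2,3,4} (was {}); enqueue []
  #6 pop 0: in={0,2,4} → {3} (no change)
  #7 pop 2: in={0,2,4} → {0,1,2,3} (no change)

Fixpoint:
  val[0] = {3}
  val[1] = {1,2,4}
  val[2] = {0,1,2,3}
  val[3] = {0,2,4}
  val[4] = {1,2,3,4}

{1,2,3,4}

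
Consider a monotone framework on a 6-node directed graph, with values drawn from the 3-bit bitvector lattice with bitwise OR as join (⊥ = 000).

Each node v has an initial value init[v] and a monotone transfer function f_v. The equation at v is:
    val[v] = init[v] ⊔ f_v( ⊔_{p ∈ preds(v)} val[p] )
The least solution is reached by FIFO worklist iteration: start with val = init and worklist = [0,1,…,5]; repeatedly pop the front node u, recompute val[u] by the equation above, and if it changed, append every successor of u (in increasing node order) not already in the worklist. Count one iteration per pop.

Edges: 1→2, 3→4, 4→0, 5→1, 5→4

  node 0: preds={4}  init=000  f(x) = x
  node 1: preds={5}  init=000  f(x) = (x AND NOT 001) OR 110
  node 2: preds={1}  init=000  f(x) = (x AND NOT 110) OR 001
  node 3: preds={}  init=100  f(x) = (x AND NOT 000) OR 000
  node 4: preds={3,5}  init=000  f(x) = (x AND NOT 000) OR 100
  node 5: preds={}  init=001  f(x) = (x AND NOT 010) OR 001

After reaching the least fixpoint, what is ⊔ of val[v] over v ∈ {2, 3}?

Iteration log — 7 steps:
  step 1. node 0  ⊔preds=000  new=000  stable
  step 2. node 1  ⊔preds=001  new=110  old=000  +wl: 
  step 3. node 2  ⊔preds=110  new=001  old=000  +wl: 
  step 4. node 3  ⊔preds=000  new=100  stable
  step 5. node 4  ⊔preds=101  new=101  old=000  +wl: 0
  step 6. node 5  ⊔preds=000  new=001  stable
  step 7. node 0  ⊔preds=101  new=101  old=000  +wl: 

Least fixpoint reached:
  node 0: 101
  node 1: 110
  node 2: 001
  node 3: 100
  node 4: 101
  node 5: 001

101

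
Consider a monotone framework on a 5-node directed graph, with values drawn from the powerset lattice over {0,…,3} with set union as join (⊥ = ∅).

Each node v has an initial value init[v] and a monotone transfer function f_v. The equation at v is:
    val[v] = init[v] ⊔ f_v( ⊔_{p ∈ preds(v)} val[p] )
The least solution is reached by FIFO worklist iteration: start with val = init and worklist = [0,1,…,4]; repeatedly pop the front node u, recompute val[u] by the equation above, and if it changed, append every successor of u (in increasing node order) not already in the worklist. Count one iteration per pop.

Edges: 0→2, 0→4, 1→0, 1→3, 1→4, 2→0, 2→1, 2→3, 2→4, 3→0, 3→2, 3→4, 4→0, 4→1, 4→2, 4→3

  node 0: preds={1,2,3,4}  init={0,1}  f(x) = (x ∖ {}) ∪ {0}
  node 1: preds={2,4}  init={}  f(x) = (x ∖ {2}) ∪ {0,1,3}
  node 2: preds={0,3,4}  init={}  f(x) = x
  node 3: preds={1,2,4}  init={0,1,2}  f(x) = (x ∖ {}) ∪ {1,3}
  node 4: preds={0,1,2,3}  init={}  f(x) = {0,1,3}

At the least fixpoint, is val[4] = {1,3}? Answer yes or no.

Worklist (12 pops):
  #1 pop 0: in={0,1,2} → {0,1,2} (was {0,1}); enqueue []
  #2 pop 1: in={} → {0,1,3} (was {}); enqueue [0]
  #3 pop 2: in={0,1,2} → {0,1,2} (was {}); enqueue [1]
  #4 pop 3: in={0,1,2,3} → {0,1,2,3} (was {0,1,2}); enqueue [2]
  #5 pop 4: in={0,1,2,3} → {0,1,3} (was {}); enqueue [3]
  #6 pop 0: in={0,1,2,3} → {0,1,2,3} (was {0,1,2}); enqueue [4]
  #7 pop 1: in={0,1,2,3} → {0,1,3} (no change)
  #8 pop 2: in={0,1,2,3} → {0,1,2,3} (was {0,1,2}); enqueue [0,1]
  #9 pop 3: in={0,1,2,3} → {0,1,2,3} (no change)
  #10 pop 4: in={0,1,2,3} → {0,1,3} (no change)
  #11 pop 0: in={0,1,2,3} → {0,1,2,3} (no change)
  #12 pop 1: in={0,1,2,3} → {0,1,3} (no change)

Fixpoint:
  val[0] = {0,1,2,3}
  val[1] = {0,1,3}
  val[2] = {0,1,2,3}
  val[3] = {0,1,2,3}
  val[4] = {0,1,3}

no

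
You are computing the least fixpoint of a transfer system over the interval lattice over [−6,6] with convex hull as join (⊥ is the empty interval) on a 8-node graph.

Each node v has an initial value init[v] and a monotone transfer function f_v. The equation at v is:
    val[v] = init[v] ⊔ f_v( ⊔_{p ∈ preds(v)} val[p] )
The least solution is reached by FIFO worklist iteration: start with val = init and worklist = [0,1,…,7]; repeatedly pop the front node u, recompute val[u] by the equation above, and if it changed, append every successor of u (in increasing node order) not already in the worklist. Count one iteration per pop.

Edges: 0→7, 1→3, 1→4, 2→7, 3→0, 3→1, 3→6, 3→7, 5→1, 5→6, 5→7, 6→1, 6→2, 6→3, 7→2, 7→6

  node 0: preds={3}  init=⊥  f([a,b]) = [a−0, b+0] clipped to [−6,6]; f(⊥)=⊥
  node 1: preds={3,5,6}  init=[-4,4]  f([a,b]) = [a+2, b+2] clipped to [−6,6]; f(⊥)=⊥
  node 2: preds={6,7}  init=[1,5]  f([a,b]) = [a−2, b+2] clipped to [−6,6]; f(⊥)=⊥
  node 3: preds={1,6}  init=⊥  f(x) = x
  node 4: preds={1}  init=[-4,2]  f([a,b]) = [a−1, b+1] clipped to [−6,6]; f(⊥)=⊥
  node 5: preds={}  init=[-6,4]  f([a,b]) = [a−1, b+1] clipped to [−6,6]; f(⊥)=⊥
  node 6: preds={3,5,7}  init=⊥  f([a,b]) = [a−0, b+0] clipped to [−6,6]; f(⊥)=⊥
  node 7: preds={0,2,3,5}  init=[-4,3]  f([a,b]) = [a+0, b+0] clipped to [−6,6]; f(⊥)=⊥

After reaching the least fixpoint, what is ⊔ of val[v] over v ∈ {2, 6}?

[-6,6]

Trace (17 dequeues):
  [1] u=0 | in ⊥ | out ⊥ | ==
  [2] u=1 | in [-6,4] | out [-4,6] | prev [-4,4] | push {}
  [3] u=2 | in [-4,3] | out [-6,5] | prev [1,5] | push {}
  [4] u=3 | in [-4,6] | out [-4,6] | prev ⊥ | push {0,1}
  [5] u=4 | in [-4,6] | out [-5,6] | prev [-4,2] | push {}
  [6] u=5 | in ⊥ | out [-6,4] | ==
  [7] u=6 | in [-6,6] | out [-6,6] | prev ⊥ | push {2,3}
  [8] u=7 | in [-6,6] | out [-6,6] | prev [-4,3] | push {6}
  [9] u=0 | in [-4,6] | out [-4,6] | prev ⊥ | push {7}
  [10] u=1 | in [-6,6] | out [-4,6] | ==
  [11] u=2 | in [-6,6] | out [-6,6] | prev [-6,5] | push {}
  [12] u=3 | in [-6,6] | out [-6,6] | prev [-4,6] | push {0,1}
  [13] u=6 | in [-6,6] | out [-6,6] | ==
  [14] u=7 | in [-6,6] | out [-6,6] | ==
  [15] u=0 | in [-6,6] | out [-6,6] | prev [-4,6] | push {7}
  [16] u=1 | in [-6,6] | out [-4,6] | ==
  [17] u=7 | in [-6,6] | out [-6,6] | ==

Converged values:
  [0] [-6,6]
  [1] [-4,6]
  [2] [-6,6]
  [3] [-6,6]
  [4] [-5,6]
  [5] [-6,4]
  [6] [-6,6]
  [7] [-6,6]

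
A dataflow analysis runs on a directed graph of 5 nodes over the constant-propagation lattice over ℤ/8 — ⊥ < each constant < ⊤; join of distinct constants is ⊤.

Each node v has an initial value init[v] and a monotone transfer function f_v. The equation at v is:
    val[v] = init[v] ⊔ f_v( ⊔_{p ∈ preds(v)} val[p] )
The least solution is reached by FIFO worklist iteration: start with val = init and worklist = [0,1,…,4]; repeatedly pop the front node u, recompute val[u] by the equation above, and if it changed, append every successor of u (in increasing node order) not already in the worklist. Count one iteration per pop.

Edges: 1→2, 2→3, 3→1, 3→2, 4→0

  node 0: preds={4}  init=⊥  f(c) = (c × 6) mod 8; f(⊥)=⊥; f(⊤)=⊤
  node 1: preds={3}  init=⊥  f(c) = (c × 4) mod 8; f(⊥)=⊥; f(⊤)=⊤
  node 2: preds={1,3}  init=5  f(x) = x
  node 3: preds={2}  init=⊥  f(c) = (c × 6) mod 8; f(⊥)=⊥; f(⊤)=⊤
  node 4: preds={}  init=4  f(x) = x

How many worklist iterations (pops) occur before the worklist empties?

10

Worklist (10 pops):
  #1 pop 0: in=4 → 0 (was ⊥); enqueue []
  #2 pop 1: in=⊥ → ⊥ (no change)
  #3 pop 2: in=⊥ → 5 (no change)
  #4 pop 3: in=5 → 6 (was ⊥); enqueue [1,2]
  #5 pop 4: in=⊥ → 4 (no change)
  #6 pop 1: in=6 → 0 (was ⊥); enqueue []
  #7 pop 2: in=⊤ → ⊤ (was 5); enqueue [3]
  #8 pop 3: in=⊤ → ⊤ (was 6); enqueue [1,2]
  #9 pop 1: in=⊤ → ⊤ (was 0); enqueue []
  #10 pop 2: in=⊤ → ⊤ (no change)

Fixpoint:
  val[0] = 0
  val[1] = ⊤
  val[2] = ⊤
  val[3] = ⊤
  val[4] = 4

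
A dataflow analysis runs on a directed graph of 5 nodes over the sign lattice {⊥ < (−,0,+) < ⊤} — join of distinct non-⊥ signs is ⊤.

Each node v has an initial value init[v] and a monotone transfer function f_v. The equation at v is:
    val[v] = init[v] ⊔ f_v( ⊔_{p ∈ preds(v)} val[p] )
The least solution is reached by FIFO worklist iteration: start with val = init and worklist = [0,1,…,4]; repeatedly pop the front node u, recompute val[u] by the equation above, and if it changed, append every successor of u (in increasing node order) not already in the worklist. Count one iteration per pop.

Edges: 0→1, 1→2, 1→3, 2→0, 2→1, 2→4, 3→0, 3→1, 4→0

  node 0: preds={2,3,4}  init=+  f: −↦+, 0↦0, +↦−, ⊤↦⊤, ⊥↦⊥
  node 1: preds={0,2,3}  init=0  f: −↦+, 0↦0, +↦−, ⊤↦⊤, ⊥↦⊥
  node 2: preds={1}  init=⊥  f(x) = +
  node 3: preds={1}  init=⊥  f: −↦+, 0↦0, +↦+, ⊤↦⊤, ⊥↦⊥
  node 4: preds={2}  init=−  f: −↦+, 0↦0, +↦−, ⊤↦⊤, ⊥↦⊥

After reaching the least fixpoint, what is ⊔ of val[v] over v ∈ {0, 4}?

⊤

Trace (7 dequeues):
  [1] u=0 | in − | out + | ==
  [2] u=1 | in + | out ⊤ | prev 0 | push {}
  [3] u=2 | in ⊤ | out + | prev ⊥ | push {0,1}
  [4] u=3 | in ⊤ | out ⊤ | prev ⊥ | push {}
  [5] u=4 | in + | out − | ==
  [6] u=0 | in ⊤ | out ⊤ | prev + | push {}
  [7] u=1 | in ⊤ | out ⊤ | ==

Converged values:
  [0] ⊤
  [1] ⊤
  [2] +
  [3] ⊤
  [4] −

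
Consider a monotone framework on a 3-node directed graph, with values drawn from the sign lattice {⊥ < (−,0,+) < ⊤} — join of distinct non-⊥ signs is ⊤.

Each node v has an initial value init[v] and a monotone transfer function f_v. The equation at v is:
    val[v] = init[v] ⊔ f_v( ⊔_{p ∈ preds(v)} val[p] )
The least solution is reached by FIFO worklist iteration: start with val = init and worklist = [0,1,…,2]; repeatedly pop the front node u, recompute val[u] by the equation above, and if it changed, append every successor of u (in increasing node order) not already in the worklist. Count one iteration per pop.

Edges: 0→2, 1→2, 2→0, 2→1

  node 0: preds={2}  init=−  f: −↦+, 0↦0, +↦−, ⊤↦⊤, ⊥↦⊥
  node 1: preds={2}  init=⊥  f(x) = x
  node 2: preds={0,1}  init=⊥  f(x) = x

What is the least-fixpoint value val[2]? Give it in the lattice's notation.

Worklist (9 pops):
  #1 pop 0: in=⊥ → − (no change)
  #2 pop 1: in=⊥ → ⊥ (no change)
  #3 pop 2: in=− → − (was ⊥); enqueue [0,1]
  #4 pop 0: in=− → ⊤ (was −); enqueue [2]
  #5 pop 1: in=− → − (was ⊥); enqueue []
  #6 pop 2: in=⊤ → ⊤ (was −); enqueue [0,1]
  #7 pop 0: in=⊤ → ⊤ (no change)
  #8 pop 1: in=⊤ → ⊤ (was −); enqueue [2]
  #9 pop 2: in=⊤ → ⊤ (no change)

Fixpoint:
  val[0] = ⊤
  val[1] = ⊤
  val[2] = ⊤

⊤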